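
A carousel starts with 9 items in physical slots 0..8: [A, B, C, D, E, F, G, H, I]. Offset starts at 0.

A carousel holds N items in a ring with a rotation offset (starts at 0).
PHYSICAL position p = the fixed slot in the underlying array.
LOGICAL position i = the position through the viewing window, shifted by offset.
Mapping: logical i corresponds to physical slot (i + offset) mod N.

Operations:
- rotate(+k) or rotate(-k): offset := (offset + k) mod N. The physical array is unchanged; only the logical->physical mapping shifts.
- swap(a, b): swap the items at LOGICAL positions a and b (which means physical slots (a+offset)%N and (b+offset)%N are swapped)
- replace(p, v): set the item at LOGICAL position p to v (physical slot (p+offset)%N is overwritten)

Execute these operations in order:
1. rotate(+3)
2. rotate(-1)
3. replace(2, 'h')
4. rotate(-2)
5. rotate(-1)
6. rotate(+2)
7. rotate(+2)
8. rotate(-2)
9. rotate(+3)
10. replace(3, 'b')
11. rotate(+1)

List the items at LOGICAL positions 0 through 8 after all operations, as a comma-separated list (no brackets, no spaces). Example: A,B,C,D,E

After op 1 (rotate(+3)): offset=3, physical=[A,B,C,D,E,F,G,H,I], logical=[D,E,F,G,H,I,A,B,C]
After op 2 (rotate(-1)): offset=2, physical=[A,B,C,D,E,F,G,H,I], logical=[C,D,E,F,G,H,I,A,B]
After op 3 (replace(2, 'h')): offset=2, physical=[A,B,C,D,h,F,G,H,I], logical=[C,D,h,F,G,H,I,A,B]
After op 4 (rotate(-2)): offset=0, physical=[A,B,C,D,h,F,G,H,I], logical=[A,B,C,D,h,F,G,H,I]
After op 5 (rotate(-1)): offset=8, physical=[A,B,C,D,h,F,G,H,I], logical=[I,A,B,C,D,h,F,G,H]
After op 6 (rotate(+2)): offset=1, physical=[A,B,C,D,h,F,G,H,I], logical=[B,C,D,h,F,G,H,I,A]
After op 7 (rotate(+2)): offset=3, physical=[A,B,C,D,h,F,G,H,I], logical=[D,h,F,G,H,I,A,B,C]
After op 8 (rotate(-2)): offset=1, physical=[A,B,C,D,h,F,G,H,I], logical=[B,C,D,h,F,G,H,I,A]
After op 9 (rotate(+3)): offset=4, physical=[A,B,C,D,h,F,G,H,I], logical=[h,F,G,H,I,A,B,C,D]
After op 10 (replace(3, 'b')): offset=4, physical=[A,B,C,D,h,F,G,b,I], logical=[h,F,G,b,I,A,B,C,D]
After op 11 (rotate(+1)): offset=5, physical=[A,B,C,D,h,F,G,b,I], logical=[F,G,b,I,A,B,C,D,h]

Answer: F,G,b,I,A,B,C,D,h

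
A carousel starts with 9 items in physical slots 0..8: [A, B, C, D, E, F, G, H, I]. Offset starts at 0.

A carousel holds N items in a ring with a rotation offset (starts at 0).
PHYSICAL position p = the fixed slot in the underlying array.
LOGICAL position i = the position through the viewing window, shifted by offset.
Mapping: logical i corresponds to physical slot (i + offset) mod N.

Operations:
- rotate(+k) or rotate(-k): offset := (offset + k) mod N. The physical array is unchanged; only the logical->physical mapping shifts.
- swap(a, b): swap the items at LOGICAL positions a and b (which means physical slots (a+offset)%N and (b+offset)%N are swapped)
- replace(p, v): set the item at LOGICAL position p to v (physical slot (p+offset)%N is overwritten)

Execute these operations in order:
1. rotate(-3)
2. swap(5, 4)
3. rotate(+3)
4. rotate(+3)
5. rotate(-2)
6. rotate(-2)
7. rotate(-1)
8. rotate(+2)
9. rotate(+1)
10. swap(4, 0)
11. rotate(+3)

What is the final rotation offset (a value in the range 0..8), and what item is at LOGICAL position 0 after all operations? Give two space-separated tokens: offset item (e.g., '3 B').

Answer: 4 E

Derivation:
After op 1 (rotate(-3)): offset=6, physical=[A,B,C,D,E,F,G,H,I], logical=[G,H,I,A,B,C,D,E,F]
After op 2 (swap(5, 4)): offset=6, physical=[A,C,B,D,E,F,G,H,I], logical=[G,H,I,A,C,B,D,E,F]
After op 3 (rotate(+3)): offset=0, physical=[A,C,B,D,E,F,G,H,I], logical=[A,C,B,D,E,F,G,H,I]
After op 4 (rotate(+3)): offset=3, physical=[A,C,B,D,E,F,G,H,I], logical=[D,E,F,G,H,I,A,C,B]
After op 5 (rotate(-2)): offset=1, physical=[A,C,B,D,E,F,G,H,I], logical=[C,B,D,E,F,G,H,I,A]
After op 6 (rotate(-2)): offset=8, physical=[A,C,B,D,E,F,G,H,I], logical=[I,A,C,B,D,E,F,G,H]
After op 7 (rotate(-1)): offset=7, physical=[A,C,B,D,E,F,G,H,I], logical=[H,I,A,C,B,D,E,F,G]
After op 8 (rotate(+2)): offset=0, physical=[A,C,B,D,E,F,G,H,I], logical=[A,C,B,D,E,F,G,H,I]
After op 9 (rotate(+1)): offset=1, physical=[A,C,B,D,E,F,G,H,I], logical=[C,B,D,E,F,G,H,I,A]
After op 10 (swap(4, 0)): offset=1, physical=[A,F,B,D,E,C,G,H,I], logical=[F,B,D,E,C,G,H,I,A]
After op 11 (rotate(+3)): offset=4, physical=[A,F,B,D,E,C,G,H,I], logical=[E,C,G,H,I,A,F,B,D]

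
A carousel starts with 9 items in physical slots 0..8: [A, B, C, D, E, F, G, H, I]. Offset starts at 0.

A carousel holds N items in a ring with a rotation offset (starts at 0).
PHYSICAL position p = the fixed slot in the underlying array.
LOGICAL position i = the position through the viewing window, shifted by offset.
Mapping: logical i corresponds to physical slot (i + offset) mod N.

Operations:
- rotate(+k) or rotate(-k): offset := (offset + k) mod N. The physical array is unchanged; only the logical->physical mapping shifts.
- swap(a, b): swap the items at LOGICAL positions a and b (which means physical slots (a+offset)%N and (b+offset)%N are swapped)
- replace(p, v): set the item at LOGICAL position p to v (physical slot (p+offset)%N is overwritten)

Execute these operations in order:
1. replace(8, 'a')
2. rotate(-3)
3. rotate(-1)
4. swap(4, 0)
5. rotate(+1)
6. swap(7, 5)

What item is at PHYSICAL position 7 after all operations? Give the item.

Answer: H

Derivation:
After op 1 (replace(8, 'a')): offset=0, physical=[A,B,C,D,E,F,G,H,a], logical=[A,B,C,D,E,F,G,H,a]
After op 2 (rotate(-3)): offset=6, physical=[A,B,C,D,E,F,G,H,a], logical=[G,H,a,A,B,C,D,E,F]
After op 3 (rotate(-1)): offset=5, physical=[A,B,C,D,E,F,G,H,a], logical=[F,G,H,a,A,B,C,D,E]
After op 4 (swap(4, 0)): offset=5, physical=[F,B,C,D,E,A,G,H,a], logical=[A,G,H,a,F,B,C,D,E]
After op 5 (rotate(+1)): offset=6, physical=[F,B,C,D,E,A,G,H,a], logical=[G,H,a,F,B,C,D,E,A]
After op 6 (swap(7, 5)): offset=6, physical=[F,B,E,D,C,A,G,H,a], logical=[G,H,a,F,B,E,D,C,A]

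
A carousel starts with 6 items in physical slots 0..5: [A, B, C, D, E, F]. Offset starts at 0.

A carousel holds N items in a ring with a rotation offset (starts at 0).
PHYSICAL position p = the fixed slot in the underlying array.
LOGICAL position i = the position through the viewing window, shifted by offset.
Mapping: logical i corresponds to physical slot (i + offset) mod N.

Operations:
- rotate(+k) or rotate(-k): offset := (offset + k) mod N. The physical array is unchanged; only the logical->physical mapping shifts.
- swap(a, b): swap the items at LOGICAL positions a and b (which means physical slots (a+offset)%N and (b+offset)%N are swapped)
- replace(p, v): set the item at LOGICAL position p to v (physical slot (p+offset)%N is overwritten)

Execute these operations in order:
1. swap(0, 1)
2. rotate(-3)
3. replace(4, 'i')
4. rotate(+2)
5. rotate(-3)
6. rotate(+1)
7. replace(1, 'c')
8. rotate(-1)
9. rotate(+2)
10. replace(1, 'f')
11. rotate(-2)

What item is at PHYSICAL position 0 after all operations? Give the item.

After op 1 (swap(0, 1)): offset=0, physical=[B,A,C,D,E,F], logical=[B,A,C,D,E,F]
After op 2 (rotate(-3)): offset=3, physical=[B,A,C,D,E,F], logical=[D,E,F,B,A,C]
After op 3 (replace(4, 'i')): offset=3, physical=[B,i,C,D,E,F], logical=[D,E,F,B,i,C]
After op 4 (rotate(+2)): offset=5, physical=[B,i,C,D,E,F], logical=[F,B,i,C,D,E]
After op 5 (rotate(-3)): offset=2, physical=[B,i,C,D,E,F], logical=[C,D,E,F,B,i]
After op 6 (rotate(+1)): offset=3, physical=[B,i,C,D,E,F], logical=[D,E,F,B,i,C]
After op 7 (replace(1, 'c')): offset=3, physical=[B,i,C,D,c,F], logical=[D,c,F,B,i,C]
After op 8 (rotate(-1)): offset=2, physical=[B,i,C,D,c,F], logical=[C,D,c,F,B,i]
After op 9 (rotate(+2)): offset=4, physical=[B,i,C,D,c,F], logical=[c,F,B,i,C,D]
After op 10 (replace(1, 'f')): offset=4, physical=[B,i,C,D,c,f], logical=[c,f,B,i,C,D]
After op 11 (rotate(-2)): offset=2, physical=[B,i,C,D,c,f], logical=[C,D,c,f,B,i]

Answer: B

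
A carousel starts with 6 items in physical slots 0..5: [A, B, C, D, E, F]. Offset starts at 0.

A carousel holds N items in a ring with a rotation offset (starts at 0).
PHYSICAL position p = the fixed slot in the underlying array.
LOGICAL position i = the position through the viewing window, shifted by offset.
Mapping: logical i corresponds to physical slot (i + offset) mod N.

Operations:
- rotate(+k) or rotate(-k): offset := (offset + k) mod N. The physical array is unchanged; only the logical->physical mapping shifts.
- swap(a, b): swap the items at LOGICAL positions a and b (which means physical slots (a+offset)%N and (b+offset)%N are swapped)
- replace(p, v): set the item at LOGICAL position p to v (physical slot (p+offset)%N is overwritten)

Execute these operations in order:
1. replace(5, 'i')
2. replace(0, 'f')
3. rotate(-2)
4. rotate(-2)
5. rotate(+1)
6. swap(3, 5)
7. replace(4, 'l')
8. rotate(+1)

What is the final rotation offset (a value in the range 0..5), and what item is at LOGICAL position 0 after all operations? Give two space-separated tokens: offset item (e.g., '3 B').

Answer: 4 E

Derivation:
After op 1 (replace(5, 'i')): offset=0, physical=[A,B,C,D,E,i], logical=[A,B,C,D,E,i]
After op 2 (replace(0, 'f')): offset=0, physical=[f,B,C,D,E,i], logical=[f,B,C,D,E,i]
After op 3 (rotate(-2)): offset=4, physical=[f,B,C,D,E,i], logical=[E,i,f,B,C,D]
After op 4 (rotate(-2)): offset=2, physical=[f,B,C,D,E,i], logical=[C,D,E,i,f,B]
After op 5 (rotate(+1)): offset=3, physical=[f,B,C,D,E,i], logical=[D,E,i,f,B,C]
After op 6 (swap(3, 5)): offset=3, physical=[C,B,f,D,E,i], logical=[D,E,i,C,B,f]
After op 7 (replace(4, 'l')): offset=3, physical=[C,l,f,D,E,i], logical=[D,E,i,C,l,f]
After op 8 (rotate(+1)): offset=4, physical=[C,l,f,D,E,i], logical=[E,i,C,l,f,D]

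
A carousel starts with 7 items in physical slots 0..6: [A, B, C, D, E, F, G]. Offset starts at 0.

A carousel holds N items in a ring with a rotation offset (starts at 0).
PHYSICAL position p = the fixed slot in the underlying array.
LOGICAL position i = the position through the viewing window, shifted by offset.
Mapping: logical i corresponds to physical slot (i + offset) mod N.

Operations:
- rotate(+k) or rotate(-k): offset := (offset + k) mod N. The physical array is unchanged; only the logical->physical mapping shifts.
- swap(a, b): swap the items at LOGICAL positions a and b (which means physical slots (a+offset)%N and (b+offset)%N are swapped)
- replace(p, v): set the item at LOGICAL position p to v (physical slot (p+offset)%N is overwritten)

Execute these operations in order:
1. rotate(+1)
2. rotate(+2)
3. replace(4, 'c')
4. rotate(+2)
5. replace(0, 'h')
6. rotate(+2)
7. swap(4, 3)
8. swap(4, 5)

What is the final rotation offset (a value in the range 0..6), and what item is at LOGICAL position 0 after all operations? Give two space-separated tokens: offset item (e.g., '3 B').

Answer: 0 c

Derivation:
After op 1 (rotate(+1)): offset=1, physical=[A,B,C,D,E,F,G], logical=[B,C,D,E,F,G,A]
After op 2 (rotate(+2)): offset=3, physical=[A,B,C,D,E,F,G], logical=[D,E,F,G,A,B,C]
After op 3 (replace(4, 'c')): offset=3, physical=[c,B,C,D,E,F,G], logical=[D,E,F,G,c,B,C]
After op 4 (rotate(+2)): offset=5, physical=[c,B,C,D,E,F,G], logical=[F,G,c,B,C,D,E]
After op 5 (replace(0, 'h')): offset=5, physical=[c,B,C,D,E,h,G], logical=[h,G,c,B,C,D,E]
After op 6 (rotate(+2)): offset=0, physical=[c,B,C,D,E,h,G], logical=[c,B,C,D,E,h,G]
After op 7 (swap(4, 3)): offset=0, physical=[c,B,C,E,D,h,G], logical=[c,B,C,E,D,h,G]
After op 8 (swap(4, 5)): offset=0, physical=[c,B,C,E,h,D,G], logical=[c,B,C,E,h,D,G]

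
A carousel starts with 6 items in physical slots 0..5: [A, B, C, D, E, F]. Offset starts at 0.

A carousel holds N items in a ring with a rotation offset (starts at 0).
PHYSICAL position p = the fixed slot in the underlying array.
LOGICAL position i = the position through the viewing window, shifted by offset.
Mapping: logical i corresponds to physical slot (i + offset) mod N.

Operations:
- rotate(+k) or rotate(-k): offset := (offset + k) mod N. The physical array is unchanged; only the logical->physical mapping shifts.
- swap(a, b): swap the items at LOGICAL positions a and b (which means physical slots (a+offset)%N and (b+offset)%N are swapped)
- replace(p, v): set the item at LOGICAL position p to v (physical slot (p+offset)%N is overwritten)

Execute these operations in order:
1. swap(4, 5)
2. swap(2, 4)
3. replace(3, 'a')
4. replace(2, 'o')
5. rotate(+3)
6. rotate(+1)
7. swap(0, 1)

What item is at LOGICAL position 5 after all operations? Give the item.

After op 1 (swap(4, 5)): offset=0, physical=[A,B,C,D,F,E], logical=[A,B,C,D,F,E]
After op 2 (swap(2, 4)): offset=0, physical=[A,B,F,D,C,E], logical=[A,B,F,D,C,E]
After op 3 (replace(3, 'a')): offset=0, physical=[A,B,F,a,C,E], logical=[A,B,F,a,C,E]
After op 4 (replace(2, 'o')): offset=0, physical=[A,B,o,a,C,E], logical=[A,B,o,a,C,E]
After op 5 (rotate(+3)): offset=3, physical=[A,B,o,a,C,E], logical=[a,C,E,A,B,o]
After op 6 (rotate(+1)): offset=4, physical=[A,B,o,a,C,E], logical=[C,E,A,B,o,a]
After op 7 (swap(0, 1)): offset=4, physical=[A,B,o,a,E,C], logical=[E,C,A,B,o,a]

Answer: a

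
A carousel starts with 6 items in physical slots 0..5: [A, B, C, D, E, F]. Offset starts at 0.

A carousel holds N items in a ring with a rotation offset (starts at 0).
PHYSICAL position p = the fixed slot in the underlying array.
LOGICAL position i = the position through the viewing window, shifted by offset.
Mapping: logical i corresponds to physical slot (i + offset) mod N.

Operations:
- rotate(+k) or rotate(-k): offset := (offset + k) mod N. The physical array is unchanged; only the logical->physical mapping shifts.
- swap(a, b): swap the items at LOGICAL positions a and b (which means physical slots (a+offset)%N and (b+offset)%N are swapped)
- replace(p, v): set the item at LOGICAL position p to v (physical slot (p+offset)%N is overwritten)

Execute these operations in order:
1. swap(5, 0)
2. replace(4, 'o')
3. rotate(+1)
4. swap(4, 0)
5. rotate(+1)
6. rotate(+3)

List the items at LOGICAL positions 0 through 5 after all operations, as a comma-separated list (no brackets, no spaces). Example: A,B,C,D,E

Answer: B,F,A,C,D,o

Derivation:
After op 1 (swap(5, 0)): offset=0, physical=[F,B,C,D,E,A], logical=[F,B,C,D,E,A]
After op 2 (replace(4, 'o')): offset=0, physical=[F,B,C,D,o,A], logical=[F,B,C,D,o,A]
After op 3 (rotate(+1)): offset=1, physical=[F,B,C,D,o,A], logical=[B,C,D,o,A,F]
After op 4 (swap(4, 0)): offset=1, physical=[F,A,C,D,o,B], logical=[A,C,D,o,B,F]
After op 5 (rotate(+1)): offset=2, physical=[F,A,C,D,o,B], logical=[C,D,o,B,F,A]
After op 6 (rotate(+3)): offset=5, physical=[F,A,C,D,o,B], logical=[B,F,A,C,D,o]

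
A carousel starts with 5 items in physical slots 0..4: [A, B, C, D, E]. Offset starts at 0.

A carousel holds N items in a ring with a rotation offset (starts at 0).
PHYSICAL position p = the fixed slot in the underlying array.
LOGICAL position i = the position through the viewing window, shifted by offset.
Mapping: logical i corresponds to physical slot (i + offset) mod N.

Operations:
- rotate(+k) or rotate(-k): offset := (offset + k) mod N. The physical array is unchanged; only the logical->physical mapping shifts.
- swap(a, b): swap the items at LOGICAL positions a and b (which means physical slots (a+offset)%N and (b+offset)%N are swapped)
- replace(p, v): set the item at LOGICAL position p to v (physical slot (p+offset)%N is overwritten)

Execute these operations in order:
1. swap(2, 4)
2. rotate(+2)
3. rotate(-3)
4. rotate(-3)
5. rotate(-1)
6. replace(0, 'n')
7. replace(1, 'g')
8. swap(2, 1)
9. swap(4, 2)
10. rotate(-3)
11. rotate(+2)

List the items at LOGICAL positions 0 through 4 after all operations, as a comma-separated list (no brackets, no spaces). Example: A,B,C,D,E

After op 1 (swap(2, 4)): offset=0, physical=[A,B,E,D,C], logical=[A,B,E,D,C]
After op 2 (rotate(+2)): offset=2, physical=[A,B,E,D,C], logical=[E,D,C,A,B]
After op 3 (rotate(-3)): offset=4, physical=[A,B,E,D,C], logical=[C,A,B,E,D]
After op 4 (rotate(-3)): offset=1, physical=[A,B,E,D,C], logical=[B,E,D,C,A]
After op 5 (rotate(-1)): offset=0, physical=[A,B,E,D,C], logical=[A,B,E,D,C]
After op 6 (replace(0, 'n')): offset=0, physical=[n,B,E,D,C], logical=[n,B,E,D,C]
After op 7 (replace(1, 'g')): offset=0, physical=[n,g,E,D,C], logical=[n,g,E,D,C]
After op 8 (swap(2, 1)): offset=0, physical=[n,E,g,D,C], logical=[n,E,g,D,C]
After op 9 (swap(4, 2)): offset=0, physical=[n,E,C,D,g], logical=[n,E,C,D,g]
After op 10 (rotate(-3)): offset=2, physical=[n,E,C,D,g], logical=[C,D,g,n,E]
After op 11 (rotate(+2)): offset=4, physical=[n,E,C,D,g], logical=[g,n,E,C,D]

Answer: g,n,E,C,D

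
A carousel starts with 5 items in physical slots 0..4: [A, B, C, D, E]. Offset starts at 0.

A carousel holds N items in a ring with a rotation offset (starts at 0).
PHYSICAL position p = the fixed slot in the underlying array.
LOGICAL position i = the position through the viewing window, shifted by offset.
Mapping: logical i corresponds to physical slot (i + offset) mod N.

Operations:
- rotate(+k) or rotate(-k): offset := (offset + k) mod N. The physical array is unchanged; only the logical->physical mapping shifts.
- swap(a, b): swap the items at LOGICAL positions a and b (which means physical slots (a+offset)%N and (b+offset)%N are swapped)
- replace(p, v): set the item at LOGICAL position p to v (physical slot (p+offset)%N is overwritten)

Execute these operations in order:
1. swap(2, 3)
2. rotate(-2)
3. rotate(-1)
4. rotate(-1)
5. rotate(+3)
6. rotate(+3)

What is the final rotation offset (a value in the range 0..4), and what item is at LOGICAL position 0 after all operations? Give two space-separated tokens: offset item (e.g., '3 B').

After op 1 (swap(2, 3)): offset=0, physical=[A,B,D,C,E], logical=[A,B,D,C,E]
After op 2 (rotate(-2)): offset=3, physical=[A,B,D,C,E], logical=[C,E,A,B,D]
After op 3 (rotate(-1)): offset=2, physical=[A,B,D,C,E], logical=[D,C,E,A,B]
After op 4 (rotate(-1)): offset=1, physical=[A,B,D,C,E], logical=[B,D,C,E,A]
After op 5 (rotate(+3)): offset=4, physical=[A,B,D,C,E], logical=[E,A,B,D,C]
After op 6 (rotate(+3)): offset=2, physical=[A,B,D,C,E], logical=[D,C,E,A,B]

Answer: 2 D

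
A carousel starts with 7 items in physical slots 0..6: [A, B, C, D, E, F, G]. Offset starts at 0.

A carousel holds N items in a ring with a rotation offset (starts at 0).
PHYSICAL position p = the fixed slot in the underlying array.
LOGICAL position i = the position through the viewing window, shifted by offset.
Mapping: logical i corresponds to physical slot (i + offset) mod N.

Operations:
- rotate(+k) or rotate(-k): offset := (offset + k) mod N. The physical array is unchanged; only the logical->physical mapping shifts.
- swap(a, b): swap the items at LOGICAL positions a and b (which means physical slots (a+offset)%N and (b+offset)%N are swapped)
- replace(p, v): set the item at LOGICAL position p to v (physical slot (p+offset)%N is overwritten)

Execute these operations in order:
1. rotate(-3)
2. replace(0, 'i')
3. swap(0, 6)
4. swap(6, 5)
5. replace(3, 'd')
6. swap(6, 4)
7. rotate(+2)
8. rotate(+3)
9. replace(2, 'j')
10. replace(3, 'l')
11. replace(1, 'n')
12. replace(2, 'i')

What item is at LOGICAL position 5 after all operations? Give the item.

Answer: d

Derivation:
After op 1 (rotate(-3)): offset=4, physical=[A,B,C,D,E,F,G], logical=[E,F,G,A,B,C,D]
After op 2 (replace(0, 'i')): offset=4, physical=[A,B,C,D,i,F,G], logical=[i,F,G,A,B,C,D]
After op 3 (swap(0, 6)): offset=4, physical=[A,B,C,i,D,F,G], logical=[D,F,G,A,B,C,i]
After op 4 (swap(6, 5)): offset=4, physical=[A,B,i,C,D,F,G], logical=[D,F,G,A,B,i,C]
After op 5 (replace(3, 'd')): offset=4, physical=[d,B,i,C,D,F,G], logical=[D,F,G,d,B,i,C]
After op 6 (swap(6, 4)): offset=4, physical=[d,C,i,B,D,F,G], logical=[D,F,G,d,C,i,B]
After op 7 (rotate(+2)): offset=6, physical=[d,C,i,B,D,F,G], logical=[G,d,C,i,B,D,F]
After op 8 (rotate(+3)): offset=2, physical=[d,C,i,B,D,F,G], logical=[i,B,D,F,G,d,C]
After op 9 (replace(2, 'j')): offset=2, physical=[d,C,i,B,j,F,G], logical=[i,B,j,F,G,d,C]
After op 10 (replace(3, 'l')): offset=2, physical=[d,C,i,B,j,l,G], logical=[i,B,j,l,G,d,C]
After op 11 (replace(1, 'n')): offset=2, physical=[d,C,i,n,j,l,G], logical=[i,n,j,l,G,d,C]
After op 12 (replace(2, 'i')): offset=2, physical=[d,C,i,n,i,l,G], logical=[i,n,i,l,G,d,C]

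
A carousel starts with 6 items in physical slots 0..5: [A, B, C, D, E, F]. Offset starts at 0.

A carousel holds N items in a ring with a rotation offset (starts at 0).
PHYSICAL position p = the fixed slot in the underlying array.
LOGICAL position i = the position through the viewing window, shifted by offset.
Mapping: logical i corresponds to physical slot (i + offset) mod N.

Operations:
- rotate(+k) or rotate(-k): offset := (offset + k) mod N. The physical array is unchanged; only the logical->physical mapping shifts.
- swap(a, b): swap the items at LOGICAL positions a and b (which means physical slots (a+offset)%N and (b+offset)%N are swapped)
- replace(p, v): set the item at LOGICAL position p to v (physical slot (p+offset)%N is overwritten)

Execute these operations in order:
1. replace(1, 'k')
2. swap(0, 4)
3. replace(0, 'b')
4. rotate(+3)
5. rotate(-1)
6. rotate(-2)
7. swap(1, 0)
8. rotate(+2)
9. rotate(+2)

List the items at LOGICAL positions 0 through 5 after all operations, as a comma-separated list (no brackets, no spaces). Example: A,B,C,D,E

After op 1 (replace(1, 'k')): offset=0, physical=[A,k,C,D,E,F], logical=[A,k,C,D,E,F]
After op 2 (swap(0, 4)): offset=0, physical=[E,k,C,D,A,F], logical=[E,k,C,D,A,F]
After op 3 (replace(0, 'b')): offset=0, physical=[b,k,C,D,A,F], logical=[b,k,C,D,A,F]
After op 4 (rotate(+3)): offset=3, physical=[b,k,C,D,A,F], logical=[D,A,F,b,k,C]
After op 5 (rotate(-1)): offset=2, physical=[b,k,C,D,A,F], logical=[C,D,A,F,b,k]
After op 6 (rotate(-2)): offset=0, physical=[b,k,C,D,A,F], logical=[b,k,C,D,A,F]
After op 7 (swap(1, 0)): offset=0, physical=[k,b,C,D,A,F], logical=[k,b,C,D,A,F]
After op 8 (rotate(+2)): offset=2, physical=[k,b,C,D,A,F], logical=[C,D,A,F,k,b]
After op 9 (rotate(+2)): offset=4, physical=[k,b,C,D,A,F], logical=[A,F,k,b,C,D]

Answer: A,F,k,b,C,D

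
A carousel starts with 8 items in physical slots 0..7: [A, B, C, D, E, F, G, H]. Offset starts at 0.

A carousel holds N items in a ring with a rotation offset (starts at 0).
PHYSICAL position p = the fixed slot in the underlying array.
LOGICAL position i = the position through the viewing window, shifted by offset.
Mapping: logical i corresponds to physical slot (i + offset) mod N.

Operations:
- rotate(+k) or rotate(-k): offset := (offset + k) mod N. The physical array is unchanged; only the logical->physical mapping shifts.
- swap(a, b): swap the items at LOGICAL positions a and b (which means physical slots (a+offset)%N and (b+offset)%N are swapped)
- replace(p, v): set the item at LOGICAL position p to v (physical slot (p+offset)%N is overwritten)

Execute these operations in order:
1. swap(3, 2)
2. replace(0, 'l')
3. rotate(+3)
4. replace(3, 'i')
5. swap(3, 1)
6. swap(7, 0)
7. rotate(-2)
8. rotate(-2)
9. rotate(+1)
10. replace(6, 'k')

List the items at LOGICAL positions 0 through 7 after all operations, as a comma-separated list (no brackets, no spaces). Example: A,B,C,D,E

Answer: l,B,C,D,i,F,k,H

Derivation:
After op 1 (swap(3, 2)): offset=0, physical=[A,B,D,C,E,F,G,H], logical=[A,B,D,C,E,F,G,H]
After op 2 (replace(0, 'l')): offset=0, physical=[l,B,D,C,E,F,G,H], logical=[l,B,D,C,E,F,G,H]
After op 3 (rotate(+3)): offset=3, physical=[l,B,D,C,E,F,G,H], logical=[C,E,F,G,H,l,B,D]
After op 4 (replace(3, 'i')): offset=3, physical=[l,B,D,C,E,F,i,H], logical=[C,E,F,i,H,l,B,D]
After op 5 (swap(3, 1)): offset=3, physical=[l,B,D,C,i,F,E,H], logical=[C,i,F,E,H,l,B,D]
After op 6 (swap(7, 0)): offset=3, physical=[l,B,C,D,i,F,E,H], logical=[D,i,F,E,H,l,B,C]
After op 7 (rotate(-2)): offset=1, physical=[l,B,C,D,i,F,E,H], logical=[B,C,D,i,F,E,H,l]
After op 8 (rotate(-2)): offset=7, physical=[l,B,C,D,i,F,E,H], logical=[H,l,B,C,D,i,F,E]
After op 9 (rotate(+1)): offset=0, physical=[l,B,C,D,i,F,E,H], logical=[l,B,C,D,i,F,E,H]
After op 10 (replace(6, 'k')): offset=0, physical=[l,B,C,D,i,F,k,H], logical=[l,B,C,D,i,F,k,H]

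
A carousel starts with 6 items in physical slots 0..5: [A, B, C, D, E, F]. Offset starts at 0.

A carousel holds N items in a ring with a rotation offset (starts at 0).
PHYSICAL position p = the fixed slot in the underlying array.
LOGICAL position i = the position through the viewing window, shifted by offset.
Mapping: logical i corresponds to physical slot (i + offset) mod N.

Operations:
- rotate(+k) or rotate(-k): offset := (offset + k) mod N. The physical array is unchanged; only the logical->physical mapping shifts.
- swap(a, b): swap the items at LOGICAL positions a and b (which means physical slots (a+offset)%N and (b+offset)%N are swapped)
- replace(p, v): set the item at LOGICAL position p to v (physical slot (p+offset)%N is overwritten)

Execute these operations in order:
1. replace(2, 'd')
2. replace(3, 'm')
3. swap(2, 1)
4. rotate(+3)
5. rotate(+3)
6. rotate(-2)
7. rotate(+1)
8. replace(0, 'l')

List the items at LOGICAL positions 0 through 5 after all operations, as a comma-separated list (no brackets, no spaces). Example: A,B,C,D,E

After op 1 (replace(2, 'd')): offset=0, physical=[A,B,d,D,E,F], logical=[A,B,d,D,E,F]
After op 2 (replace(3, 'm')): offset=0, physical=[A,B,d,m,E,F], logical=[A,B,d,m,E,F]
After op 3 (swap(2, 1)): offset=0, physical=[A,d,B,m,E,F], logical=[A,d,B,m,E,F]
After op 4 (rotate(+3)): offset=3, physical=[A,d,B,m,E,F], logical=[m,E,F,A,d,B]
After op 5 (rotate(+3)): offset=0, physical=[A,d,B,m,E,F], logical=[A,d,B,m,E,F]
After op 6 (rotate(-2)): offset=4, physical=[A,d,B,m,E,F], logical=[E,F,A,d,B,m]
After op 7 (rotate(+1)): offset=5, physical=[A,d,B,m,E,F], logical=[F,A,d,B,m,E]
After op 8 (replace(0, 'l')): offset=5, physical=[A,d,B,m,E,l], logical=[l,A,d,B,m,E]

Answer: l,A,d,B,m,E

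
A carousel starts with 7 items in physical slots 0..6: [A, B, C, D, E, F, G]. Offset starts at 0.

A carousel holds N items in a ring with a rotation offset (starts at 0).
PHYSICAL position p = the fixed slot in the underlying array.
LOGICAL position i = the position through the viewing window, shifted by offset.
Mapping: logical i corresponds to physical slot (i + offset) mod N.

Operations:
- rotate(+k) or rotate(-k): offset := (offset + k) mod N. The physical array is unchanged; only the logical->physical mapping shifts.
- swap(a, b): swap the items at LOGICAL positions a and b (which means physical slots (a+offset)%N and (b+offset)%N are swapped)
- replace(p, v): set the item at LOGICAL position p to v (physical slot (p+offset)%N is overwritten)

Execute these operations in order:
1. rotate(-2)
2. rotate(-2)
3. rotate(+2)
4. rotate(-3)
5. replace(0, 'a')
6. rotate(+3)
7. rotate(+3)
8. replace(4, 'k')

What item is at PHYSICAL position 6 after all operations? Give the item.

After op 1 (rotate(-2)): offset=5, physical=[A,B,C,D,E,F,G], logical=[F,G,A,B,C,D,E]
After op 2 (rotate(-2)): offset=3, physical=[A,B,C,D,E,F,G], logical=[D,E,F,G,A,B,C]
After op 3 (rotate(+2)): offset=5, physical=[A,B,C,D,E,F,G], logical=[F,G,A,B,C,D,E]
After op 4 (rotate(-3)): offset=2, physical=[A,B,C,D,E,F,G], logical=[C,D,E,F,G,A,B]
After op 5 (replace(0, 'a')): offset=2, physical=[A,B,a,D,E,F,G], logical=[a,D,E,F,G,A,B]
After op 6 (rotate(+3)): offset=5, physical=[A,B,a,D,E,F,G], logical=[F,G,A,B,a,D,E]
After op 7 (rotate(+3)): offset=1, physical=[A,B,a,D,E,F,G], logical=[B,a,D,E,F,G,A]
After op 8 (replace(4, 'k')): offset=1, physical=[A,B,a,D,E,k,G], logical=[B,a,D,E,k,G,A]

Answer: G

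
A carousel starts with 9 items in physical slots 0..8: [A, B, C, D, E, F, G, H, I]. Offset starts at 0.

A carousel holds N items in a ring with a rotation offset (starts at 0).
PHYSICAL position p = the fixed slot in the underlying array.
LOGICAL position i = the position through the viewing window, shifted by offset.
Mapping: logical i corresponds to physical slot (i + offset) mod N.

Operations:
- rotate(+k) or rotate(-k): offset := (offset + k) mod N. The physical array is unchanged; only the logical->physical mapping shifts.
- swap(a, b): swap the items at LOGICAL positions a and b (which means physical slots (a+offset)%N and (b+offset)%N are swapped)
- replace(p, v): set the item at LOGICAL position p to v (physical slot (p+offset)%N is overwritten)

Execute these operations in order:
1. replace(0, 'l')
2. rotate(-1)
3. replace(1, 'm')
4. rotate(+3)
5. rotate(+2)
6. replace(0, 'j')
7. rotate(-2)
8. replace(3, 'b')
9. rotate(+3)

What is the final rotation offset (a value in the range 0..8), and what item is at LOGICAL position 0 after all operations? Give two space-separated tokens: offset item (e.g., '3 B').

After op 1 (replace(0, 'l')): offset=0, physical=[l,B,C,D,E,F,G,H,I], logical=[l,B,C,D,E,F,G,H,I]
After op 2 (rotate(-1)): offset=8, physical=[l,B,C,D,E,F,G,H,I], logical=[I,l,B,C,D,E,F,G,H]
After op 3 (replace(1, 'm')): offset=8, physical=[m,B,C,D,E,F,G,H,I], logical=[I,m,B,C,D,E,F,G,H]
After op 4 (rotate(+3)): offset=2, physical=[m,B,C,D,E,F,G,H,I], logical=[C,D,E,F,G,H,I,m,B]
After op 5 (rotate(+2)): offset=4, physical=[m,B,C,D,E,F,G,H,I], logical=[E,F,G,H,I,m,B,C,D]
After op 6 (replace(0, 'j')): offset=4, physical=[m,B,C,D,j,F,G,H,I], logical=[j,F,G,H,I,m,B,C,D]
After op 7 (rotate(-2)): offset=2, physical=[m,B,C,D,j,F,G,H,I], logical=[C,D,j,F,G,H,I,m,B]
After op 8 (replace(3, 'b')): offset=2, physical=[m,B,C,D,j,b,G,H,I], logical=[C,D,j,b,G,H,I,m,B]
After op 9 (rotate(+3)): offset=5, physical=[m,B,C,D,j,b,G,H,I], logical=[b,G,H,I,m,B,C,D,j]

Answer: 5 b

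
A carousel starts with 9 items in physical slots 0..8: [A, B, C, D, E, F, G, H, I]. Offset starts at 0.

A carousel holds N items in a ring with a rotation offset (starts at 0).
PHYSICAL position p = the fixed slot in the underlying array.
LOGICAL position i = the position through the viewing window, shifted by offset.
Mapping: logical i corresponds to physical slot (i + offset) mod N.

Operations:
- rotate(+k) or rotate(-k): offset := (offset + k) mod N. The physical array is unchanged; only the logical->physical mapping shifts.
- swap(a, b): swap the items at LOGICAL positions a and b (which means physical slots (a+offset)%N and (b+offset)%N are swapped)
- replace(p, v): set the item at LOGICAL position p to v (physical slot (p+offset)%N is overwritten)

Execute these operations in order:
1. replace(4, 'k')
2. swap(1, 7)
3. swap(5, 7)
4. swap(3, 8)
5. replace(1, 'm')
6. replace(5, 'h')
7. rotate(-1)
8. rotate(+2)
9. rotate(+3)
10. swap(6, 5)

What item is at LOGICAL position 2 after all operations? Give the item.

Answer: G

Derivation:
After op 1 (replace(4, 'k')): offset=0, physical=[A,B,C,D,k,F,G,H,I], logical=[A,B,C,D,k,F,G,H,I]
After op 2 (swap(1, 7)): offset=0, physical=[A,H,C,D,k,F,G,B,I], logical=[A,H,C,D,k,F,G,B,I]
After op 3 (swap(5, 7)): offset=0, physical=[A,H,C,D,k,B,G,F,I], logical=[A,H,C,D,k,B,G,F,I]
After op 4 (swap(3, 8)): offset=0, physical=[A,H,C,I,k,B,G,F,D], logical=[A,H,C,I,k,B,G,F,D]
After op 5 (replace(1, 'm')): offset=0, physical=[A,m,C,I,k,B,G,F,D], logical=[A,m,C,I,k,B,G,F,D]
After op 6 (replace(5, 'h')): offset=0, physical=[A,m,C,I,k,h,G,F,D], logical=[A,m,C,I,k,h,G,F,D]
After op 7 (rotate(-1)): offset=8, physical=[A,m,C,I,k,h,G,F,D], logical=[D,A,m,C,I,k,h,G,F]
After op 8 (rotate(+2)): offset=1, physical=[A,m,C,I,k,h,G,F,D], logical=[m,C,I,k,h,G,F,D,A]
After op 9 (rotate(+3)): offset=4, physical=[A,m,C,I,k,h,G,F,D], logical=[k,h,G,F,D,A,m,C,I]
After op 10 (swap(6, 5)): offset=4, physical=[m,A,C,I,k,h,G,F,D], logical=[k,h,G,F,D,m,A,C,I]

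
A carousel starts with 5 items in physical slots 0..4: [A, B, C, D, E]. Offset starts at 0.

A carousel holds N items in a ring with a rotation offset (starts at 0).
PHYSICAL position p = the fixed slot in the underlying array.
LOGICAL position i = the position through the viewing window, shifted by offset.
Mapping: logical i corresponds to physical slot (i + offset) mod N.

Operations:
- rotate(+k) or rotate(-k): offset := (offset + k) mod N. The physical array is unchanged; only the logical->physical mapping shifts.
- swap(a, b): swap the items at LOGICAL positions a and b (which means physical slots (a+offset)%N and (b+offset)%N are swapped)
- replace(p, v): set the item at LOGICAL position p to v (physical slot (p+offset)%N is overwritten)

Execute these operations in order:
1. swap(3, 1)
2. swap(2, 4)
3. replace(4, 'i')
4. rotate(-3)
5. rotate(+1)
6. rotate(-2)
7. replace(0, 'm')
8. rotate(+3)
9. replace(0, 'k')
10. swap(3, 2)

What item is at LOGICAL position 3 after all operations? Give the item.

Answer: m

Derivation:
After op 1 (swap(3, 1)): offset=0, physical=[A,D,C,B,E], logical=[A,D,C,B,E]
After op 2 (swap(2, 4)): offset=0, physical=[A,D,E,B,C], logical=[A,D,E,B,C]
After op 3 (replace(4, 'i')): offset=0, physical=[A,D,E,B,i], logical=[A,D,E,B,i]
After op 4 (rotate(-3)): offset=2, physical=[A,D,E,B,i], logical=[E,B,i,A,D]
After op 5 (rotate(+1)): offset=3, physical=[A,D,E,B,i], logical=[B,i,A,D,E]
After op 6 (rotate(-2)): offset=1, physical=[A,D,E,B,i], logical=[D,E,B,i,A]
After op 7 (replace(0, 'm')): offset=1, physical=[A,m,E,B,i], logical=[m,E,B,i,A]
After op 8 (rotate(+3)): offset=4, physical=[A,m,E,B,i], logical=[i,A,m,E,B]
After op 9 (replace(0, 'k')): offset=4, physical=[A,m,E,B,k], logical=[k,A,m,E,B]
After op 10 (swap(3, 2)): offset=4, physical=[A,E,m,B,k], logical=[k,A,E,m,B]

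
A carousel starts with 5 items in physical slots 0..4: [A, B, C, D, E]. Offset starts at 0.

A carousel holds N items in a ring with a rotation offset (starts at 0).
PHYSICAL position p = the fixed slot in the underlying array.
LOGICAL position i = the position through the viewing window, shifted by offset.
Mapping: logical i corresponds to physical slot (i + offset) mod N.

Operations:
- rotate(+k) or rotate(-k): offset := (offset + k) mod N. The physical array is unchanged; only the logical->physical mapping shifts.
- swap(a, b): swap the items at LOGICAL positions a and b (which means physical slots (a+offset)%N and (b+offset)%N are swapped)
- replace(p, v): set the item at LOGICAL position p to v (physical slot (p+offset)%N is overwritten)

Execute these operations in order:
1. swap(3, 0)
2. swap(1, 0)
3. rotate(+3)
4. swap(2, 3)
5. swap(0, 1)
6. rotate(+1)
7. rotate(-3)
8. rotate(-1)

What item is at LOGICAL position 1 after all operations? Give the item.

After op 1 (swap(3, 0)): offset=0, physical=[D,B,C,A,E], logical=[D,B,C,A,E]
After op 2 (swap(1, 0)): offset=0, physical=[B,D,C,A,E], logical=[B,D,C,A,E]
After op 3 (rotate(+3)): offset=3, physical=[B,D,C,A,E], logical=[A,E,B,D,C]
After op 4 (swap(2, 3)): offset=3, physical=[D,B,C,A,E], logical=[A,E,D,B,C]
After op 5 (swap(0, 1)): offset=3, physical=[D,B,C,E,A], logical=[E,A,D,B,C]
After op 6 (rotate(+1)): offset=4, physical=[D,B,C,E,A], logical=[A,D,B,C,E]
After op 7 (rotate(-3)): offset=1, physical=[D,B,C,E,A], logical=[B,C,E,A,D]
After op 8 (rotate(-1)): offset=0, physical=[D,B,C,E,A], logical=[D,B,C,E,A]

Answer: B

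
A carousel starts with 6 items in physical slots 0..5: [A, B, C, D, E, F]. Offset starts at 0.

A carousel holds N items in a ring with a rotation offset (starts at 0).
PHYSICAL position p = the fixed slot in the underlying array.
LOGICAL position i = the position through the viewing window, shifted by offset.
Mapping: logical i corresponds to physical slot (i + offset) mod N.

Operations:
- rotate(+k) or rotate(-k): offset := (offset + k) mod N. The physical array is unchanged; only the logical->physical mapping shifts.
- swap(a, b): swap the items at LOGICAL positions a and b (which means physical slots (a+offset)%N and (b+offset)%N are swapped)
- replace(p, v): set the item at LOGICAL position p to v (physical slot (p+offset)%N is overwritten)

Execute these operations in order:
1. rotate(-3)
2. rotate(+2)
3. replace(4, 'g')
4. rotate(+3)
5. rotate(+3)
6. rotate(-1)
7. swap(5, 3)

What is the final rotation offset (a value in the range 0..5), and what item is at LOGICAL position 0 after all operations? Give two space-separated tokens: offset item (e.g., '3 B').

Answer: 4 E

Derivation:
After op 1 (rotate(-3)): offset=3, physical=[A,B,C,D,E,F], logical=[D,E,F,A,B,C]
After op 2 (rotate(+2)): offset=5, physical=[A,B,C,D,E,F], logical=[F,A,B,C,D,E]
After op 3 (replace(4, 'g')): offset=5, physical=[A,B,C,g,E,F], logical=[F,A,B,C,g,E]
After op 4 (rotate(+3)): offset=2, physical=[A,B,C,g,E,F], logical=[C,g,E,F,A,B]
After op 5 (rotate(+3)): offset=5, physical=[A,B,C,g,E,F], logical=[F,A,B,C,g,E]
After op 6 (rotate(-1)): offset=4, physical=[A,B,C,g,E,F], logical=[E,F,A,B,C,g]
After op 7 (swap(5, 3)): offset=4, physical=[A,g,C,B,E,F], logical=[E,F,A,g,C,B]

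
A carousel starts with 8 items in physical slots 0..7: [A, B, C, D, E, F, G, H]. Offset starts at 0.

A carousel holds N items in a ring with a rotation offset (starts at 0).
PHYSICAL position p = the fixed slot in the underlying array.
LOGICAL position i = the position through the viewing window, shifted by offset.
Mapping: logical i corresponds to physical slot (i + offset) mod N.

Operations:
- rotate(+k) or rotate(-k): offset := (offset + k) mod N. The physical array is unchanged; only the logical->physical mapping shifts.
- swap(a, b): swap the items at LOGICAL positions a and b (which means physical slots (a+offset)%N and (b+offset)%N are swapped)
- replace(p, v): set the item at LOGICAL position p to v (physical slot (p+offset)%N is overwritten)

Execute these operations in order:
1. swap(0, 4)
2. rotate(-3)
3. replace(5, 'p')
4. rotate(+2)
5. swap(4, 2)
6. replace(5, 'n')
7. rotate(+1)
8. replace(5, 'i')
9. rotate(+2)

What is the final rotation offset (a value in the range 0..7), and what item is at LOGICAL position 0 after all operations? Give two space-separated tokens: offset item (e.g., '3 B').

Answer: 2 p

Derivation:
After op 1 (swap(0, 4)): offset=0, physical=[E,B,C,D,A,F,G,H], logical=[E,B,C,D,A,F,G,H]
After op 2 (rotate(-3)): offset=5, physical=[E,B,C,D,A,F,G,H], logical=[F,G,H,E,B,C,D,A]
After op 3 (replace(5, 'p')): offset=5, physical=[E,B,p,D,A,F,G,H], logical=[F,G,H,E,B,p,D,A]
After op 4 (rotate(+2)): offset=7, physical=[E,B,p,D,A,F,G,H], logical=[H,E,B,p,D,A,F,G]
After op 5 (swap(4, 2)): offset=7, physical=[E,D,p,B,A,F,G,H], logical=[H,E,D,p,B,A,F,G]
After op 6 (replace(5, 'n')): offset=7, physical=[E,D,p,B,n,F,G,H], logical=[H,E,D,p,B,n,F,G]
After op 7 (rotate(+1)): offset=0, physical=[E,D,p,B,n,F,G,H], logical=[E,D,p,B,n,F,G,H]
After op 8 (replace(5, 'i')): offset=0, physical=[E,D,p,B,n,i,G,H], logical=[E,D,p,B,n,i,G,H]
After op 9 (rotate(+2)): offset=2, physical=[E,D,p,B,n,i,G,H], logical=[p,B,n,i,G,H,E,D]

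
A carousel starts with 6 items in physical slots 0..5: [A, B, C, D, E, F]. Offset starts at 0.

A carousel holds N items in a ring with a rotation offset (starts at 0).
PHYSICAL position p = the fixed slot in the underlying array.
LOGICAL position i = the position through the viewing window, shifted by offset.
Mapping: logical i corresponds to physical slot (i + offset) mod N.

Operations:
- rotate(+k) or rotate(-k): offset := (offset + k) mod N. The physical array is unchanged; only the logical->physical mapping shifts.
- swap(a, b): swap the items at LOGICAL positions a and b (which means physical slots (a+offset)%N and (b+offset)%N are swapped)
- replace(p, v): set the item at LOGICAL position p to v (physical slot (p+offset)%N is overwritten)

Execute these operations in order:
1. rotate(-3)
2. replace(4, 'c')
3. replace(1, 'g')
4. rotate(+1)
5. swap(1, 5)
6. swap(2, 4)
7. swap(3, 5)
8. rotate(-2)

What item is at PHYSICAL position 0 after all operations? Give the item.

After op 1 (rotate(-3)): offset=3, physical=[A,B,C,D,E,F], logical=[D,E,F,A,B,C]
After op 2 (replace(4, 'c')): offset=3, physical=[A,c,C,D,E,F], logical=[D,E,F,A,c,C]
After op 3 (replace(1, 'g')): offset=3, physical=[A,c,C,D,g,F], logical=[D,g,F,A,c,C]
After op 4 (rotate(+1)): offset=4, physical=[A,c,C,D,g,F], logical=[g,F,A,c,C,D]
After op 5 (swap(1, 5)): offset=4, physical=[A,c,C,F,g,D], logical=[g,D,A,c,C,F]
After op 6 (swap(2, 4)): offset=4, physical=[C,c,A,F,g,D], logical=[g,D,C,c,A,F]
After op 7 (swap(3, 5)): offset=4, physical=[C,F,A,c,g,D], logical=[g,D,C,F,A,c]
After op 8 (rotate(-2)): offset=2, physical=[C,F,A,c,g,D], logical=[A,c,g,D,C,F]

Answer: C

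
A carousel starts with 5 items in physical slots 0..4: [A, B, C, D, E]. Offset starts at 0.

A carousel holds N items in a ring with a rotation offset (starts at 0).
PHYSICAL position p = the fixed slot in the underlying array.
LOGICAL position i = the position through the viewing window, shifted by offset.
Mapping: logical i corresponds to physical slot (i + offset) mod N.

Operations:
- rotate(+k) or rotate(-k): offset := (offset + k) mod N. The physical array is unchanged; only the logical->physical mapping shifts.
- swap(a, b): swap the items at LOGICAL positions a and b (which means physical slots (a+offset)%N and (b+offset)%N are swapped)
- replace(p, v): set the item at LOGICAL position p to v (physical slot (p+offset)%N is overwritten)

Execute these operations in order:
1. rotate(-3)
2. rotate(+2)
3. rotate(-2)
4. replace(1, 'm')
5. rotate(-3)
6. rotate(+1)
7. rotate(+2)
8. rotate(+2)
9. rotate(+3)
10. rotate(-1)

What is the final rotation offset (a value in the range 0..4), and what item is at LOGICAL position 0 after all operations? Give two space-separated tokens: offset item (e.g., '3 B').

After op 1 (rotate(-3)): offset=2, physical=[A,B,C,D,E], logical=[C,D,E,A,B]
After op 2 (rotate(+2)): offset=4, physical=[A,B,C,D,E], logical=[E,A,B,C,D]
After op 3 (rotate(-2)): offset=2, physical=[A,B,C,D,E], logical=[C,D,E,A,B]
After op 4 (replace(1, 'm')): offset=2, physical=[A,B,C,m,E], logical=[C,m,E,A,B]
After op 5 (rotate(-3)): offset=4, physical=[A,B,C,m,E], logical=[E,A,B,C,m]
After op 6 (rotate(+1)): offset=0, physical=[A,B,C,m,E], logical=[A,B,C,m,E]
After op 7 (rotate(+2)): offset=2, physical=[A,B,C,m,E], logical=[C,m,E,A,B]
After op 8 (rotate(+2)): offset=4, physical=[A,B,C,m,E], logical=[E,A,B,C,m]
After op 9 (rotate(+3)): offset=2, physical=[A,B,C,m,E], logical=[C,m,E,A,B]
After op 10 (rotate(-1)): offset=1, physical=[A,B,C,m,E], logical=[B,C,m,E,A]

Answer: 1 B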